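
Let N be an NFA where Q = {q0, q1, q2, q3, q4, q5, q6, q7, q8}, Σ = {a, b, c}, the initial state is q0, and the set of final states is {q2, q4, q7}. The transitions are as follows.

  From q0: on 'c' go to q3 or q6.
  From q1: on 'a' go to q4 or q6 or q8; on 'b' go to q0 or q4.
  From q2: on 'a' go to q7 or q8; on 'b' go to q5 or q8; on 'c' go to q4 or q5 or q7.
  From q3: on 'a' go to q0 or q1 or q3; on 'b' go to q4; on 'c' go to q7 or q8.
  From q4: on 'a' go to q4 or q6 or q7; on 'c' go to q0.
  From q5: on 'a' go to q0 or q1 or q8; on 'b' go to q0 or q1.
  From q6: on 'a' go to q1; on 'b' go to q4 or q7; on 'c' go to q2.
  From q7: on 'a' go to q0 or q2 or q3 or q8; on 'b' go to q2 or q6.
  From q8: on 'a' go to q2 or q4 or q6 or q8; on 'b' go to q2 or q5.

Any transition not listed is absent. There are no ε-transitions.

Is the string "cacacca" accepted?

Start in {q0}.
Read 'c': {q0} → {q3, q6}.
Read 'a': {q3, q6} → {q0, q1, q3}.
Read 'c': {q0, q1, q3} → {q3, q6, q7, q8}.
Read 'a': {q3, q6, q7, q8} → {q0, q1, q2, q3, q4, q6, q8}.
Read 'c': {q0, q1, q2, q3, q4, q6, q8} → {q0, q2, q3, q4, q5, q6, q7, q8}.
Read 'c': {q0, q2, q3, q4, q5, q6, q7, q8} → {q0, q2, q3, q4, q5, q6, q7, q8}.
Read 'a': {q0, q2, q3, q4, q5, q6, q7, q8} → {q0, q1, q2, q3, q4, q6, q7, q8}.
The final set {q0, q1, q2, q3, q4, q6, q7, q8} contains the accepting states q2, q4, q7.

Yes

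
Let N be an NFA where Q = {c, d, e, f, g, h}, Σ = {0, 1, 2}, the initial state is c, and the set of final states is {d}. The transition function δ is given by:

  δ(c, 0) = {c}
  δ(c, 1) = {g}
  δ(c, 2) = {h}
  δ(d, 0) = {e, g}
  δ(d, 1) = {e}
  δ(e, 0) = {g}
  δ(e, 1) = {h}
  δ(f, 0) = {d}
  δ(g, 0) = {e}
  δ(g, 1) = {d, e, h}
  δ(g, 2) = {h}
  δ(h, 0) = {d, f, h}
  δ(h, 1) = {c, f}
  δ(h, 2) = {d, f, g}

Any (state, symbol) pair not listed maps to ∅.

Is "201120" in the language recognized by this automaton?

Start in {c}.
Read '2': c→{h}; now {h}.
Read '0': h→{d, f, h}; now {d, f, h}.
Read '1': d→{e}, f→∅, h→{c, f}; now {c, e, f}.
Read '1': c→{g}, e→{h}, f→∅; now {g, h}.
Read '2': g→{h}, h→{d, f, g}; now {d, f, g, h}.
Read '0': d→{e, g}, f→{d}, g→{e}, h→{d, f, h}; now {d, e, f, g, h}.
The final set {d, e, f, g, h} contains the accepting state d.

Yes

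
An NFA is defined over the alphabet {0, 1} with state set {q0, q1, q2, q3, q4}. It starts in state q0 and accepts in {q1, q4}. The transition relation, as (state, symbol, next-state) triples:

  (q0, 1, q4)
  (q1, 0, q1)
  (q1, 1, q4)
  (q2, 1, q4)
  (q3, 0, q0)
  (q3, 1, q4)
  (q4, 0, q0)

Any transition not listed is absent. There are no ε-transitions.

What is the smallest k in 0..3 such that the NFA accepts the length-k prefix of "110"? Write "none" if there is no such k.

1

Start in {q0}.
Read '1': {q0} → {q4}.
None of the earlier sets intersect F, but {q4} does.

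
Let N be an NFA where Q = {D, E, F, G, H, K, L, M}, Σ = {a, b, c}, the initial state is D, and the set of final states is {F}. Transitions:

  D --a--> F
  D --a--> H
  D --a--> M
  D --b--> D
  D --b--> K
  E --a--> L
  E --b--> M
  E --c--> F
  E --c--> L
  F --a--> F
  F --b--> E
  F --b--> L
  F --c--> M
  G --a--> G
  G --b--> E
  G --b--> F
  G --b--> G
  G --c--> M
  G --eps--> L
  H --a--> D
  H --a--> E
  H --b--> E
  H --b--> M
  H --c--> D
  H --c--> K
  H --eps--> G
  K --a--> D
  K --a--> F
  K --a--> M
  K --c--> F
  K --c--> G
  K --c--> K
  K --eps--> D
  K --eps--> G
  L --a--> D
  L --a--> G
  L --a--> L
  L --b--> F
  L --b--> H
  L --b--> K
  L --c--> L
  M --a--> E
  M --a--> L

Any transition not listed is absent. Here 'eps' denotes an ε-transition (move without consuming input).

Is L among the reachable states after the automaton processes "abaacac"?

Yes

Start in {D}.
Read 'a': {D} → {F, G, H, L, M}.
Read 'b': {F, G, H, L, M} → {D, E, F, G, H, K, L, M}.
Read 'a': {D, E, F, G, H, K, L, M} → {D, E, F, G, H, L, M}.
Read 'a': {D, E, F, G, H, L, M} → {D, E, F, G, H, L, M}.
Read 'c': {D, E, F, G, H, L, M} → {D, F, G, K, L, M}.
Read 'a': {D, F, G, K, L, M} → {D, E, F, G, H, L, M}.
Read 'c': {D, E, F, G, H, L, M} → {D, F, G, K, L, M}.
State L is in {D, F, G, K, L, M}.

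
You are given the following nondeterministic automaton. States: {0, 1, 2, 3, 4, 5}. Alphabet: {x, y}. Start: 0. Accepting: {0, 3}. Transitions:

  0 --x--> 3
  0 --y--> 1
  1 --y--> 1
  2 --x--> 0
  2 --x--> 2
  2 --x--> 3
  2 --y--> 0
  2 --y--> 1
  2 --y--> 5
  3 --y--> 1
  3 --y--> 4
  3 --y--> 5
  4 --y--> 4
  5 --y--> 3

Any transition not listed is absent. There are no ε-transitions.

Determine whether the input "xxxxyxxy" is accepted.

Start in {0}.
Read 'x': {0} → {3}.
Read 'x': {3} → ∅.
The set is empty and remains empty for the remaining 6 symbols.
The final set ∅ contains no accepting state.

No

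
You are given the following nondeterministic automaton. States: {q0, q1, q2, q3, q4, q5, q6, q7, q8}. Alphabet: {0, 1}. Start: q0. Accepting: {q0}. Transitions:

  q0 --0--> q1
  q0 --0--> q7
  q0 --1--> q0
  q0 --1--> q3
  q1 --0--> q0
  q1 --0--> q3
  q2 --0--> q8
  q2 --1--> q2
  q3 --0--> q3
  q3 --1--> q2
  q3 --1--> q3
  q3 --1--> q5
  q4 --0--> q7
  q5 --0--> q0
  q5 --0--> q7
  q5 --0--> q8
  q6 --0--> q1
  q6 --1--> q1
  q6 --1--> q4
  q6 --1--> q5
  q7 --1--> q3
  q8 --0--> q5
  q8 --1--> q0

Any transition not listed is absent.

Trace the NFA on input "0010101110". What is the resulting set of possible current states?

Start in {q0}.
Read '0': {q0} → {q1, q7}.
Read '0': {q1, q7} → {q0, q3}.
Read '1': {q0, q3} → {q0, q2, q3, q5}.
Read '0': {q0, q2, q3, q5} → {q0, q1, q3, q7, q8}.
Read '1': {q0, q1, q3, q7, q8} → {q0, q2, q3, q5}.
Read '0': {q0, q2, q3, q5} → {q0, q1, q3, q7, q8}.
Read '1': {q0, q1, q3, q7, q8} → {q0, q2, q3, q5}.
Read '1': {q0, q2, q3, q5} → {q0, q2, q3, q5}.
Read '1': {q0, q2, q3, q5} → {q0, q2, q3, q5}.
Read '0': {q0, q2, q3, q5} → {q0, q1, q3, q7, q8}.

{q0, q1, q3, q7, q8}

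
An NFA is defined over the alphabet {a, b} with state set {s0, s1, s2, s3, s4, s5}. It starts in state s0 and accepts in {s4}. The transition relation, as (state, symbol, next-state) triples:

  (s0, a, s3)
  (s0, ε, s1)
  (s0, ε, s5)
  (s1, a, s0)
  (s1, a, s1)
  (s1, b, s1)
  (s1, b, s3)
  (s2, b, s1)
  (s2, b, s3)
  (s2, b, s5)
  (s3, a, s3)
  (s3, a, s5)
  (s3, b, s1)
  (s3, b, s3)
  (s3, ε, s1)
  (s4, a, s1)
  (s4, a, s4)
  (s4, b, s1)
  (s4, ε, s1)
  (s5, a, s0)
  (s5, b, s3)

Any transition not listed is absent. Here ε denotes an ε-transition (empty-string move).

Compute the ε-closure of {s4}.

{s1, s4}

Begin with {s4}.
ε-move s4 → s1; add s1.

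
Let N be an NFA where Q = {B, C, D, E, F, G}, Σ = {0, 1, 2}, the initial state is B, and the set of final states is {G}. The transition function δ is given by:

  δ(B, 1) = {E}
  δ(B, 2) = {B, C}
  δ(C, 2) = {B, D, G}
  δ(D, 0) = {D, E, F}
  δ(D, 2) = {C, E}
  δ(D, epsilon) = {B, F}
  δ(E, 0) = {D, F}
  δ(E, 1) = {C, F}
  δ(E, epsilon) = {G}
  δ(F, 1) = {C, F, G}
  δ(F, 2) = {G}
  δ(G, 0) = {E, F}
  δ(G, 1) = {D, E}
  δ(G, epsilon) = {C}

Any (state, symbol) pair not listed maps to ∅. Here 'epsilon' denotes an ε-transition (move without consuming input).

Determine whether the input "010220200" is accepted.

No

Start in {B}.
Read '0': {B} → ∅.
The set is empty and remains empty for the remaining 8 symbols.
The final set ∅ contains no accepting state.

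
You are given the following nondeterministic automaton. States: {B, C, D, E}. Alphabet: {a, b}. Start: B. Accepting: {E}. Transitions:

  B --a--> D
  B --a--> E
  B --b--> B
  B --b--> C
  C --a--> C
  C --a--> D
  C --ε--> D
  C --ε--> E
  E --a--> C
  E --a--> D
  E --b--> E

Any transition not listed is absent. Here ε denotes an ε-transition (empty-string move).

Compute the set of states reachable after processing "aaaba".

{C, D, E}

Start in {B}.
Read 'a': {B} → {D, E}.
Read 'a': {D, E} → {C, D, E}.
Read 'a': {C, D, E} → {C, D, E}.
Read 'b': {C, D, E} → {E}.
Read 'a': {E} → {C, D, E}.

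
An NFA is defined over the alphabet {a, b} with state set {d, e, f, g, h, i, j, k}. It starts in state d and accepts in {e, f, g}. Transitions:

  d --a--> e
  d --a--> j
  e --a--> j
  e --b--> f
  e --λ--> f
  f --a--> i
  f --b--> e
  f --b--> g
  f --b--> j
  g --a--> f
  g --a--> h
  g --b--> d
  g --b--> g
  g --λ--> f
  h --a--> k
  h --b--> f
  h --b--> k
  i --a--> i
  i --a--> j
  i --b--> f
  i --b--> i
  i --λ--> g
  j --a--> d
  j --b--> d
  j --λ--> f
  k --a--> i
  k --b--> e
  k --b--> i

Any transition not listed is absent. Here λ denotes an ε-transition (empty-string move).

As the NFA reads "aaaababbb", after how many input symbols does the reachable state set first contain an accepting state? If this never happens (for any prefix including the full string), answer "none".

1

Start in {d}.
Read 'a': d→{e, j}; union {e, j}; ε-closure = {e, f, j}.
None of the earlier sets intersect F, but {e, f, j} does.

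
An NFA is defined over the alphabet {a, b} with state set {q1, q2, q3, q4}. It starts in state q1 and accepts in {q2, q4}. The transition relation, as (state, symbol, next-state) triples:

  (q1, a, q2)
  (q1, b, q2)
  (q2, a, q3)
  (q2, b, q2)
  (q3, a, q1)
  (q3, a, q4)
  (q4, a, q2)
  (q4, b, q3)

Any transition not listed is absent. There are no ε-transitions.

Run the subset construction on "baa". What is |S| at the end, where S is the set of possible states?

2

Start in {q1}.
Read 'b': q1→{q2}; now {q2}.
Read 'a': q2→{q3}; now {q3}.
Read 'a': q3→{q1, q4}; now {q1, q4}.
That set has 2 states.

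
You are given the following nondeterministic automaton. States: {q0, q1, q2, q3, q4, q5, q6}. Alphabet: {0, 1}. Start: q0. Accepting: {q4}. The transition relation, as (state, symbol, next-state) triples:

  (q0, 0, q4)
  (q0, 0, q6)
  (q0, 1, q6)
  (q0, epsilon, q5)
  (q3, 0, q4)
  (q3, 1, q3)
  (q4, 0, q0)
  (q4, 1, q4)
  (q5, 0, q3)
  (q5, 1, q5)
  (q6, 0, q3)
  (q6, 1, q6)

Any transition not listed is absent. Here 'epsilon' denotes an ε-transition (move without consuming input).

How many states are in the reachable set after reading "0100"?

5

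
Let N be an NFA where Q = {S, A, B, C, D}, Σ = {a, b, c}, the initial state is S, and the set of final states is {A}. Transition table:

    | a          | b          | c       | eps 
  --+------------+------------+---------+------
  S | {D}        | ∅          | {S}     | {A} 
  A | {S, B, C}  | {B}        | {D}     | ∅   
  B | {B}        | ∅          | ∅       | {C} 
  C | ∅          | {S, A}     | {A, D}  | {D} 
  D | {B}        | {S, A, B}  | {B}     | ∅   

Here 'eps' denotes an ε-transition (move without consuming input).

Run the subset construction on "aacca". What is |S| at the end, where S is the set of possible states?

Start: ε-closure({S}) = {S, A}.
Read 'a': {S, A} → {S, A, B, C, D}.
Read 'a': {S, A, B, C, D} → {S, A, B, C, D}.
Read 'c': {S, A, B, C, D} → {S, A, B, C, D}.
Read 'c': {S, A, B, C, D} → {S, A, B, C, D}.
Read 'a': {S, A, B, C, D} → {S, A, B, C, D}.
That set has 5 states.

5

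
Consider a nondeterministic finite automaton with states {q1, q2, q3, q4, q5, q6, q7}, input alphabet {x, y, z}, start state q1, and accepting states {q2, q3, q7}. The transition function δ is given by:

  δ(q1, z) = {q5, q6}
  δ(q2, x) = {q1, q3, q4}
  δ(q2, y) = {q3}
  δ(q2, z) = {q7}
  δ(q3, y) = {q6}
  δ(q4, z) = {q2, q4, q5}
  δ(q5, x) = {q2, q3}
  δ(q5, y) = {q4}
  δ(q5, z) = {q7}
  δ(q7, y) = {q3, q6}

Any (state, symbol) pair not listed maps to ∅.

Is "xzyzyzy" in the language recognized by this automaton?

No

Start in {q1}.
Read 'x': {q1} → ∅.
The set is empty and remains empty for the remaining 6 symbols.
The final set ∅ contains no accepting state.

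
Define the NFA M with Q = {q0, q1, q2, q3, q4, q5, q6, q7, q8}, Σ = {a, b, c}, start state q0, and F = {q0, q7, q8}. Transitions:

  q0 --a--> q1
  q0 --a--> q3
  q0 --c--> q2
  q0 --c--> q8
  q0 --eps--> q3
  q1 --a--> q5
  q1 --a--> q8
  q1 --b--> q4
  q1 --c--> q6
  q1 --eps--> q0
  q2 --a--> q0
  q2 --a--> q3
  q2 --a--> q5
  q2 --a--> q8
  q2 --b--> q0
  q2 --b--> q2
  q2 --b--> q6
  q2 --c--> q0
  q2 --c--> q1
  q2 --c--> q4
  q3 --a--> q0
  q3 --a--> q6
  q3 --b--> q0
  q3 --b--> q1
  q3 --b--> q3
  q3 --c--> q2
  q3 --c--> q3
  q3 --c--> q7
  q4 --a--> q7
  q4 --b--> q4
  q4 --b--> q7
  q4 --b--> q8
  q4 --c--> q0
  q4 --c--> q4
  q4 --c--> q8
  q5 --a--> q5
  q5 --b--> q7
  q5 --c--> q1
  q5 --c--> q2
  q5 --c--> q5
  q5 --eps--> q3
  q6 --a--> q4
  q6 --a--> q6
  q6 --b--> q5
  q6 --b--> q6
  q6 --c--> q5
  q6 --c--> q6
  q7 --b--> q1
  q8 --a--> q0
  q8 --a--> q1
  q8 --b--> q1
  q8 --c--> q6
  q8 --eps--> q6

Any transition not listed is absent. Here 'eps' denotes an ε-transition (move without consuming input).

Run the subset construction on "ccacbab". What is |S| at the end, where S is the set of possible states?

8

Start: ε-closure({q0}) = {q0, q3}.
Read 'c': {q0, q3} → {q2, q3, q6, q7, q8}.
Read 'c': {q2, q3, q6, q7, q8} → {q0, q1, q2, q3, q4, q5, q6, q7}.
Read 'a': {q0, q1, q2, q3, q4, q5, q6, q7} → {q0, q1, q3, q4, q5, q6, q7, q8}.
Read 'c': {q0, q1, q3, q4, q5, q6, q7, q8} → {q0, q1, q2, q3, q4, q5, q6, q7, q8}.
Read 'b': {q0, q1, q2, q3, q4, q5, q6, q7, q8} → {q0, q1, q2, q3, q4, q5, q6, q7, q8}.
Read 'a': {q0, q1, q2, q3, q4, q5, q6, q7, q8} → {q0, q1, q3, q4, q5, q6, q7, q8}.
Read 'b': {q0, q1, q3, q4, q5, q6, q7, q8} → {q0, q1, q3, q4, q5, q6, q7, q8}.
That set has 8 states.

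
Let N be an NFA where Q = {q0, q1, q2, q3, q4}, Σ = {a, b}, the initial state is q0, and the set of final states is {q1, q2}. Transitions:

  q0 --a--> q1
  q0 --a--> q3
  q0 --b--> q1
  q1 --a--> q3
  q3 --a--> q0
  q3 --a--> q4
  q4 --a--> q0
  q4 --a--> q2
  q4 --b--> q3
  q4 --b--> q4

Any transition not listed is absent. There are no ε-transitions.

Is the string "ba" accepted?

No

Start in {q0}.
Read 'b': {q0} → {q1}.
Read 'a': {q1} → {q3}.
The final set {q3} contains no accepting state.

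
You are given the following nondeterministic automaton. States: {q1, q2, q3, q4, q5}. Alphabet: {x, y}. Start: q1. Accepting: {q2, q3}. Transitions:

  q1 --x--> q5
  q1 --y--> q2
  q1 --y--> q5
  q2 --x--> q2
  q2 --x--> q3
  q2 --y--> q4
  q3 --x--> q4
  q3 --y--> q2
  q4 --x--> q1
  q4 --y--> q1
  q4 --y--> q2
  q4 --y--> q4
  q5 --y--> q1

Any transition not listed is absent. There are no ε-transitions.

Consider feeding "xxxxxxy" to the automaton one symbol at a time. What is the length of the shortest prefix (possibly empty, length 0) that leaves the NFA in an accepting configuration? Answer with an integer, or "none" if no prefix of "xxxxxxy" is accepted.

Start in {q1}.
Read 'x': {q1} → {q5}.
Read 'x': {q5} → ∅.
The set is empty and remains empty for the remaining 5 symbols.
No reachable set along the way intersects F.

none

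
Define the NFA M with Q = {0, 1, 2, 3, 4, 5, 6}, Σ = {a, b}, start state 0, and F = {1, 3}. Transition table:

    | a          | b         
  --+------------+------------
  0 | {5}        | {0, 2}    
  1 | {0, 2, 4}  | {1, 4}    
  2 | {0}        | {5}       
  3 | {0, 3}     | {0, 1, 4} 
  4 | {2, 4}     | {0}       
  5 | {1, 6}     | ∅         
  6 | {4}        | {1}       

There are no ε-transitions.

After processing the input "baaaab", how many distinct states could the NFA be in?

Start in {0}.
Read 'b': {0} → {0, 2}.
Read 'a': {0, 2} → {0, 5}.
Read 'a': {0, 5} → {1, 5, 6}.
Read 'a': {1, 5, 6} → {0, 1, 2, 4, 6}.
Read 'a': {0, 1, 2, 4, 6} → {0, 2, 4, 5}.
Read 'b': {0, 2, 4, 5} → {0, 2, 5}.
That set has 3 states.

3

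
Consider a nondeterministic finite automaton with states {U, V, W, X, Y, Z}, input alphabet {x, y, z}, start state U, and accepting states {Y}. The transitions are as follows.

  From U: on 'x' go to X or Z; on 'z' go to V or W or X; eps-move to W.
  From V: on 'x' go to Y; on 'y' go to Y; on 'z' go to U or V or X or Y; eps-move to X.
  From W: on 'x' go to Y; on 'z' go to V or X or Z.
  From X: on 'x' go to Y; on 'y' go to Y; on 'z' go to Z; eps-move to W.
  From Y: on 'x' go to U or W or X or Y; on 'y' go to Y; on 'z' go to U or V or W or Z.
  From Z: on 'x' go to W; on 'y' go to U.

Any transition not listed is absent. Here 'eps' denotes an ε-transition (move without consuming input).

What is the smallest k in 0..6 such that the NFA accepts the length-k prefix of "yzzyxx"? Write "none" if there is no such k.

Start: ε-closure({U}) = {U, W}.
Read 'y': U→∅, W→∅; now ∅.
The set is empty and remains empty for the remaining 5 symbols.
No reachable set along the way intersects F.

none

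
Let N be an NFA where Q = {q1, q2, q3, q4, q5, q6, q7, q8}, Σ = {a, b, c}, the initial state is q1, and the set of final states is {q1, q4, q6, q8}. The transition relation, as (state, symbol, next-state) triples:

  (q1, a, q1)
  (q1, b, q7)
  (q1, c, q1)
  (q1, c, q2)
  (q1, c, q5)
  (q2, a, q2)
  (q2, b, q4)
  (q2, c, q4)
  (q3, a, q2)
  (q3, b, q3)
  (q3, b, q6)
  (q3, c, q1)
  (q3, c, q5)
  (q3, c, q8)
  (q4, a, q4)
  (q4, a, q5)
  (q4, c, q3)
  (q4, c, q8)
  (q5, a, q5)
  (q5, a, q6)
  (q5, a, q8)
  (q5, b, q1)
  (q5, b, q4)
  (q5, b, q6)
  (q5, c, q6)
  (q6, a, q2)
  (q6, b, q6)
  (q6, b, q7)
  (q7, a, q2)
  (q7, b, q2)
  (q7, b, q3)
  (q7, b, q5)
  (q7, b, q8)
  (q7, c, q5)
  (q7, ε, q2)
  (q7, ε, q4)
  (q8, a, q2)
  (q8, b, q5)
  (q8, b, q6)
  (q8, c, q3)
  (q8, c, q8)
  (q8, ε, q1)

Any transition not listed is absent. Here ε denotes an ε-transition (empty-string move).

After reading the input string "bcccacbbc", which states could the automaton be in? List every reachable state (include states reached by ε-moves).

{q1, q2, q3, q4, q5, q6, q8}

Start in {q1}.
Read 'b': {q1} → {q2, q4, q7}.
Read 'c': {q2, q4, q7} → {q1, q3, q4, q5, q8}.
Read 'c': {q1, q3, q4, q5, q8} → {q1, q2, q3, q5, q6, q8}.
Read 'c': {q1, q2, q3, q5, q6, q8} → {q1, q2, q3, q4, q5, q6, q8}.
Read 'a': {q1, q2, q3, q4, q5, q6, q8} → {q1, q2, q4, q5, q6, q8}.
Read 'c': {q1, q2, q4, q5, q6, q8} → {q1, q2, q3, q4, q5, q6, q8}.
Read 'b': {q1, q2, q3, q4, q5, q6, q8} → {q1, q2, q3, q4, q5, q6, q7}.
Read 'b': {q1, q2, q3, q4, q5, q6, q7} → {q1, q2, q3, q4, q5, q6, q7, q8}.
Read 'c': {q1, q2, q3, q4, q5, q6, q7, q8} → {q1, q2, q3, q4, q5, q6, q8}.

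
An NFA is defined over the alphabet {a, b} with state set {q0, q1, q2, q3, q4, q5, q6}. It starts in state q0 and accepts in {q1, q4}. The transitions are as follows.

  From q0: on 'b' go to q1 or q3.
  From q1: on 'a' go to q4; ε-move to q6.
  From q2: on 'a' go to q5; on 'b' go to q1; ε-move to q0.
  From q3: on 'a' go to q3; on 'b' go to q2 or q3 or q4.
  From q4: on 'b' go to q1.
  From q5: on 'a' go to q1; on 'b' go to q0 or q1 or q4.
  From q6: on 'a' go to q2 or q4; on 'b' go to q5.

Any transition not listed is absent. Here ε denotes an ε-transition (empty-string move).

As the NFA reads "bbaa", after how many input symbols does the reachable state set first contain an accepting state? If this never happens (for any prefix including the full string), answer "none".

1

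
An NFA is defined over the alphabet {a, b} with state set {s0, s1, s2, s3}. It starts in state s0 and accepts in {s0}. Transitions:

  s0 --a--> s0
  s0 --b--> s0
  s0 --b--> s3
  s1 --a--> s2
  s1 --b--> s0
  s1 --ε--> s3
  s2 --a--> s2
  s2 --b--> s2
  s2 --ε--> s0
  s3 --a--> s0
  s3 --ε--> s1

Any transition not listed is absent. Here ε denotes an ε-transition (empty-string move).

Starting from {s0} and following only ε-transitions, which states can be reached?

Begin with {s0}.
No ε-moves leave this set, so the closure equals the set itself.

{s0}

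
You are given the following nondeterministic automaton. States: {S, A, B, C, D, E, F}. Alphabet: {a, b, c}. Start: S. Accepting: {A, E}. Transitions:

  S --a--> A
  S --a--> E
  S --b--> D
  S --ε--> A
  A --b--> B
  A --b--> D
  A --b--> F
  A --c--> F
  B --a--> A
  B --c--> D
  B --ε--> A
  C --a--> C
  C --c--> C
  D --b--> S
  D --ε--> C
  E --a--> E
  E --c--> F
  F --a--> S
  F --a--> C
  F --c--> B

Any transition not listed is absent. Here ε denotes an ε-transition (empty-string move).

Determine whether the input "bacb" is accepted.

No

Start: ε-closure({S}) = {S, A}.
Read 'b': S→{D}, A→{B, D, F}; union {B, D, F}; ε-closure = {A, B, C, D, F}.
Read 'a': A→∅, B→{A}, C→{C}, D→∅, F→{S, C}; now {S, A, C}.
Read 'c': S→∅, A→{F}, C→{C}; now {C, F}.
Read 'b': C→∅, F→∅; now ∅.
The final set ∅ contains no accepting state.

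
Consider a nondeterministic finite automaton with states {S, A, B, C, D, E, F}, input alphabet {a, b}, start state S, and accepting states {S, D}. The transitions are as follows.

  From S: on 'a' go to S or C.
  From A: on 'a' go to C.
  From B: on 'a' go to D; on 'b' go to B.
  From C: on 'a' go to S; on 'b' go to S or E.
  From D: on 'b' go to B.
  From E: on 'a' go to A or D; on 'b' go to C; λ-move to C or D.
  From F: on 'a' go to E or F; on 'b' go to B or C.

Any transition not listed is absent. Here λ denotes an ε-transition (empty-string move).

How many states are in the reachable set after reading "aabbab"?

Start in {S}.
Read 'a': {S} → {S, C}.
Read 'a': {S, C} → {S, C}.
Read 'b': {S, C} → {S, C, D, E}.
Read 'b': {S, C, D, E} → {S, B, C, D, E}.
Read 'a': {S, B, C, D, E} → {S, A, C, D}.
Read 'b': {S, A, C, D} → {S, B, C, D, E}.
That set has 5 states.

5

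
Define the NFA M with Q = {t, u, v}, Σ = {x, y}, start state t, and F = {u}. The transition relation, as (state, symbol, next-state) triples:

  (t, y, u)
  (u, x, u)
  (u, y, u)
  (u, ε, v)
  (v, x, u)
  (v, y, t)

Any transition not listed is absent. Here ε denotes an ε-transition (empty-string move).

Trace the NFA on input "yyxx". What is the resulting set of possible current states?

Start in {t}.
Read 'y': {t} → {u, v}.
Read 'y': {u, v} → {t, u, v}.
Read 'x': {t, u, v} → {u, v}.
Read 'x': {u, v} → {u, v}.

{u, v}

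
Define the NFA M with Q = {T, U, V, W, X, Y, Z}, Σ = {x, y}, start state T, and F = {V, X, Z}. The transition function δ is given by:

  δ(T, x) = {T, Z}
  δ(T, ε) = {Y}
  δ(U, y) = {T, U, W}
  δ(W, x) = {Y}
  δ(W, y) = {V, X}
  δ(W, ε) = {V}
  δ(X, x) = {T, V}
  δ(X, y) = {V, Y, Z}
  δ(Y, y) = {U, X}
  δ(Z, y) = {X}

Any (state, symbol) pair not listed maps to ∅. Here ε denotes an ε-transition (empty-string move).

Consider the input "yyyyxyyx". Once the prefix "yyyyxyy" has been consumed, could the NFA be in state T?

Start: ε-closure({T}) = {T, Y}.
Read 'y': {T, Y} → {U, X}.
Read 'y': {U, X} → {T, U, V, W, Y, Z}.
Read 'y': {T, U, V, W, Y, Z} → {T, U, V, W, X, Y}.
Read 'y': {T, U, V, W, X, Y} → {T, U, V, W, X, Y, Z}.
Read 'x': {T, U, V, W, X, Y, Z} → {T, V, Y, Z}.
Read 'y': {T, V, Y, Z} → {U, X}.
Read 'y': {U, X} → {T, U, V, W, Y, Z}.
State T is in {T, U, V, W, Y, Z}.

Yes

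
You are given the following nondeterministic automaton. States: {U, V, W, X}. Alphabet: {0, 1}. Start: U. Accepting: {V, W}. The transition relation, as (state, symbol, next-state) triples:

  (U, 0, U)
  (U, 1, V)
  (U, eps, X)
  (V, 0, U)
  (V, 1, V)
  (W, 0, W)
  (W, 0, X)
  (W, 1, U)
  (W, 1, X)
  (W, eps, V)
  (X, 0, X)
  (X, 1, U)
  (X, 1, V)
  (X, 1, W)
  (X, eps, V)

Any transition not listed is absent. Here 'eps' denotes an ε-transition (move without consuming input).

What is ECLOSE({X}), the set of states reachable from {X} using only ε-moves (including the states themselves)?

{V, X}

Begin with {X}.
ε-move X → V; add V.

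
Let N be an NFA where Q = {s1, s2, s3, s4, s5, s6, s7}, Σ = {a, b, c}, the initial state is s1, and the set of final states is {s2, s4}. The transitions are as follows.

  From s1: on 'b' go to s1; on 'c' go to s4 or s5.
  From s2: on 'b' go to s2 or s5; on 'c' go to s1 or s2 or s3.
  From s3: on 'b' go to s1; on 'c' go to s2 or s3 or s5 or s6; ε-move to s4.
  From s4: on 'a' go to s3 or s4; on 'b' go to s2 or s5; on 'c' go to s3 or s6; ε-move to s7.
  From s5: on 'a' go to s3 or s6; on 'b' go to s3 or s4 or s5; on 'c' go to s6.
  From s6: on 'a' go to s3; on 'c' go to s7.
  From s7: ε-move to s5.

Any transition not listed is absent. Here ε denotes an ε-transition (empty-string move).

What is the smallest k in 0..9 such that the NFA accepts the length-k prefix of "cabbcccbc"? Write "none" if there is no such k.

Start in {s1}.
Read 'c': s1→{s4, s5}; union {s4, s5}; ε-closure = {s4, s5, s7}.
None of the earlier sets intersect F, but {s4, s5, s7} does.

1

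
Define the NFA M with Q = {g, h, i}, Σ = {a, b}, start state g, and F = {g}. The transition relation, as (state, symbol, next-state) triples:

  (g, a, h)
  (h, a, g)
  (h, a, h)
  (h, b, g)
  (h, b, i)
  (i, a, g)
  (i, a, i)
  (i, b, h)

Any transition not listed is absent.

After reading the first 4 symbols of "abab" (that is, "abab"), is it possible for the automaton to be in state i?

Yes

Start in {g}.
Read 'a': {g} → {h}.
Read 'b': {h} → {g, i}.
Read 'a': {g, i} → {g, h, i}.
Read 'b': {g, h, i} → {g, h, i}.
State i is in {g, h, i}.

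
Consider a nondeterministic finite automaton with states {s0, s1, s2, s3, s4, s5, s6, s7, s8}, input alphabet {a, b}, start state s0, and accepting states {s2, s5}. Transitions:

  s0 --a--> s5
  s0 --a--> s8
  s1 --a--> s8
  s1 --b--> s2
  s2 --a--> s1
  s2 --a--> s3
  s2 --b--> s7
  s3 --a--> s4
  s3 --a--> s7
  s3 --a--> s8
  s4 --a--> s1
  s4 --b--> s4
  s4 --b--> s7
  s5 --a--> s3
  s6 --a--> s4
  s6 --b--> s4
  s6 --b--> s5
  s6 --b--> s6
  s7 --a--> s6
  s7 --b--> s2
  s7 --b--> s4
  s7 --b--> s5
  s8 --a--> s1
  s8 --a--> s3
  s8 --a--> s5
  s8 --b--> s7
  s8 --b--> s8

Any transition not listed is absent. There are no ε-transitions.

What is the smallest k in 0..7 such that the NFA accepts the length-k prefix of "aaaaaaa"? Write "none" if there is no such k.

Start in {s0}.
Read 'a': s0→{s5, s8}; now {s5, s8}.
None of the earlier sets intersect F, but {s5, s8} does.

1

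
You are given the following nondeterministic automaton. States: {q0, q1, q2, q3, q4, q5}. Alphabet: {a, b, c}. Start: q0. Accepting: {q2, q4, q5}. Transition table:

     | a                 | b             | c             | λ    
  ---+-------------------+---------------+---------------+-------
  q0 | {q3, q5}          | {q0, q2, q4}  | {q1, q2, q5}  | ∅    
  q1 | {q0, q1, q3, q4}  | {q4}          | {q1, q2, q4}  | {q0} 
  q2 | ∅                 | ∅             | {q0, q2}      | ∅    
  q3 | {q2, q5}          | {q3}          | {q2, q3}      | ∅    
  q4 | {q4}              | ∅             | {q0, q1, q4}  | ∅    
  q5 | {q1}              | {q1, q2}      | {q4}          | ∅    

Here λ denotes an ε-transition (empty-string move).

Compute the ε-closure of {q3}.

{q3}

Begin with {q3}.
No ε-moves leave this set, so the closure equals the set itself.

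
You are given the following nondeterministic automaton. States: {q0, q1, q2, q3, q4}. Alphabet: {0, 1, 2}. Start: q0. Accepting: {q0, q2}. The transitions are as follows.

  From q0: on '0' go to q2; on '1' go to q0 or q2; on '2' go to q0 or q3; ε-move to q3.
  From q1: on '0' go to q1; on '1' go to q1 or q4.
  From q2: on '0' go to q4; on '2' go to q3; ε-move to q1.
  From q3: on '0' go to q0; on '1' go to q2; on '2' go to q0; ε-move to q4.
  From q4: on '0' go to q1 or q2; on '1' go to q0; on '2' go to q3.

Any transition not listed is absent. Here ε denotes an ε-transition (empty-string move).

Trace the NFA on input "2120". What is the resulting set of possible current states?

{q0, q1, q2, q3, q4}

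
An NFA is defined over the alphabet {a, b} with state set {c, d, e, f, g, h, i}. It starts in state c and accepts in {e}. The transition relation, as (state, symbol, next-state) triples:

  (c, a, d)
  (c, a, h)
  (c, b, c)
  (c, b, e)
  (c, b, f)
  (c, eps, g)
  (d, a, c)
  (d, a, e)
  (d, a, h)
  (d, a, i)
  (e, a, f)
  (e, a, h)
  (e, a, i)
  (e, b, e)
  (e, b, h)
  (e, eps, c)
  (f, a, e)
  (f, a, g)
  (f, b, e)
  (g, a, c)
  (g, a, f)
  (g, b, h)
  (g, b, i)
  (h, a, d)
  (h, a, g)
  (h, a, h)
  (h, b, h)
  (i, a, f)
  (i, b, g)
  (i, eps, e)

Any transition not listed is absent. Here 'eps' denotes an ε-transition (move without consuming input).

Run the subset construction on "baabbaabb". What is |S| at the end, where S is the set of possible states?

6

Start: ε-closure({c}) = {c, g}.
Read 'b': c→{c, e, f}, g→{h, i}; union {c, e, f, h, i}; ε-closure = {c, e, f, g, h, i}.
Read 'a': c→{d, h}, e→{f, h, i}, f→{e, g}, g→{c, f}, h→{d, g, h}, i→{f}; now {c, d, e, f, g, h, i}.
Read 'a': c→{d, h}, d→{c, e, h, i}, e→{f, h, i}, f→{e, g}, g→{c, f}, h→{d, g, h}, i→{f}; now {c, d, e, f, g, h, i}.
Read 'b': c→{c, e, f}, d→∅, e→{e, h}, f→{e}, g→{h, i}, h→{h}, i→{g}; now {c, e, f, g, h, i}.
Read 'b': c→{c, e, f}, e→{e, h}, f→{e}, g→{h, i}, h→{h}, i→{g}; now {c, e, f, g, h, i}.
Read 'a': c→{d, h}, e→{f, h, i}, f→{e, g}, g→{c, f}, h→{d, g, h}, i→{f}; now {c, d, e, f, g, h, i}.
Read 'a': c→{d, h}, d→{c, e, h, i}, e→{f, h, i}, f→{e, g}, g→{c, f}, h→{d, g, h}, i→{f}; now {c, d, e, f, g, h, i}.
Read 'b': c→{c, e, f}, d→∅, e→{e, h}, f→{e}, g→{h, i}, h→{h}, i→{g}; now {c, e, f, g, h, i}.
Read 'b': c→{c, e, f}, e→{e, h}, f→{e}, g→{h, i}, h→{h}, i→{g}; now {c, e, f, g, h, i}.
That set has 6 states.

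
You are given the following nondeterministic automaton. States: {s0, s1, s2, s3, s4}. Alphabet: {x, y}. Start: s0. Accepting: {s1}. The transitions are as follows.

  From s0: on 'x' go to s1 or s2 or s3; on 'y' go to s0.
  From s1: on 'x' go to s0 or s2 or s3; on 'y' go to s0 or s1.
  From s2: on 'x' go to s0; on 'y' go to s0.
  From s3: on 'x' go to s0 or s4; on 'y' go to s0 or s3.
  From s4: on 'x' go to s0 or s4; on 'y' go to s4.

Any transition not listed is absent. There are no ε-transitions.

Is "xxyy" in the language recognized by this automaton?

No

Start in {s0}.
Read 'x': s0→{s1, s2, s3}; now {s1, s2, s3}.
Read 'x': s1→{s0, s2, s3}, s2→{s0}, s3→{s0, s4}; now {s0, s2, s3, s4}.
Read 'y': s0→{s0}, s2→{s0}, s3→{s0, s3}, s4→{s4}; now {s0, s3, s4}.
Read 'y': s0→{s0}, s3→{s0, s3}, s4→{s4}; now {s0, s3, s4}.
The final set {s0, s3, s4} contains no accepting state.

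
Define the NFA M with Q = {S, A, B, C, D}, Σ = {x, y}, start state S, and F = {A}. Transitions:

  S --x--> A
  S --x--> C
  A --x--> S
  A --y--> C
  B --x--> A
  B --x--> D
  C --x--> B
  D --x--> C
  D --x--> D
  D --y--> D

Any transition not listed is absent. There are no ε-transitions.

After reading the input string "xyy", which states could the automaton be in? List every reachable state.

Start in {S}.
Read 'x': {S} → {A, C}.
Read 'y': {A, C} → {C}.
Read 'y': {C} → ∅.

∅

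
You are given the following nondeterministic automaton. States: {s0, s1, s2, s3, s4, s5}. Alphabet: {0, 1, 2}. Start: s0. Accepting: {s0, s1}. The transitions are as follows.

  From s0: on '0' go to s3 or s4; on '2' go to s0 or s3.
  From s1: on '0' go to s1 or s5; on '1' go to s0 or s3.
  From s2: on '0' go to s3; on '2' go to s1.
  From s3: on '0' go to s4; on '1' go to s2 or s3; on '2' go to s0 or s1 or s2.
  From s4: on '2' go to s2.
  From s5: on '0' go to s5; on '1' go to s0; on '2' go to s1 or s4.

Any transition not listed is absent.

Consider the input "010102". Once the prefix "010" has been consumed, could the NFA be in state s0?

No

Start in {s0}.
Read '0': s0→{s3, s4}; now {s3, s4}.
Read '1': s3→{s2, s3}, s4→∅; now {s2, s3}.
Read '0': s2→{s3}, s3→{s4}; now {s3, s4}.
State s0 is not in {s3, s4}.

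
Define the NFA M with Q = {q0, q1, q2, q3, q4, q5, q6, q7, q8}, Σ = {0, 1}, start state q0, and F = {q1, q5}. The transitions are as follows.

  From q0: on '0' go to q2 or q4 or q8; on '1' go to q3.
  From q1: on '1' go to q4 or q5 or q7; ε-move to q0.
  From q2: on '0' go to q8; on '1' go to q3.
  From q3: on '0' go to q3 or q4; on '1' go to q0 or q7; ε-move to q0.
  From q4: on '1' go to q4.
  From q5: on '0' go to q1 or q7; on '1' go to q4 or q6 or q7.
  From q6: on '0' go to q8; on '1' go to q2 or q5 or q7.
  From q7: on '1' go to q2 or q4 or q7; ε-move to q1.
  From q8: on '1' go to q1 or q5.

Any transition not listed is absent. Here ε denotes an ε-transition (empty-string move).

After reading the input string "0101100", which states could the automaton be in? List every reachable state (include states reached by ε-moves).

{q0, q2, q3, q4, q8}

Start in {q0}.
Read '0': {q0} → {q2, q4, q8}.
Read '1': {q2, q4, q8} → {q0, q1, q3, q4, q5}.
Read '0': {q0, q1, q3, q4, q5} → {q0, q1, q2, q3, q4, q7, q8}.
Read '1': {q0, q1, q2, q3, q4, q7, q8} → {q0, q1, q2, q3, q4, q5, q7}.
Read '1': {q0, q1, q2, q3, q4, q5, q7} → {q0, q1, q2, q3, q4, q5, q6, q7}.
Read '0': {q0, q1, q2, q3, q4, q5, q6, q7} → {q0, q1, q2, q3, q4, q7, q8}.
Read '0': {q0, q1, q2, q3, q4, q7, q8} → {q0, q2, q3, q4, q8}.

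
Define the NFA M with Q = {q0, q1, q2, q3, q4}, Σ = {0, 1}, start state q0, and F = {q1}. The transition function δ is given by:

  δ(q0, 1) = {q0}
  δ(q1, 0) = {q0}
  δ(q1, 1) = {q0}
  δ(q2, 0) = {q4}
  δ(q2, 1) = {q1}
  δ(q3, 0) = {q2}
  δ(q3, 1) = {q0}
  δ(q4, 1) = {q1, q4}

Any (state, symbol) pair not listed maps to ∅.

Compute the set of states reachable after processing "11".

{q0}

Start in {q0}.
Read '1': q0→{q0}; now {q0}.
Read '1': q0→{q0}; now {q0}.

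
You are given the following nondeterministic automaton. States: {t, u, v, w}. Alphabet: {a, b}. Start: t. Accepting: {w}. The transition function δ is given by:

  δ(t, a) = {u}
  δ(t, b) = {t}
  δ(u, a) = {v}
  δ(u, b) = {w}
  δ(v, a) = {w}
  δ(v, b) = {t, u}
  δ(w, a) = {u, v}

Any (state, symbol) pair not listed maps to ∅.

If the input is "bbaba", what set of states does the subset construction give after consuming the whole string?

{u, v}

Start in {t}.
Read 'b': {t} → {t}.
Read 'b': {t} → {t}.
Read 'a': {t} → {u}.
Read 'b': {u} → {w}.
Read 'a': {w} → {u, v}.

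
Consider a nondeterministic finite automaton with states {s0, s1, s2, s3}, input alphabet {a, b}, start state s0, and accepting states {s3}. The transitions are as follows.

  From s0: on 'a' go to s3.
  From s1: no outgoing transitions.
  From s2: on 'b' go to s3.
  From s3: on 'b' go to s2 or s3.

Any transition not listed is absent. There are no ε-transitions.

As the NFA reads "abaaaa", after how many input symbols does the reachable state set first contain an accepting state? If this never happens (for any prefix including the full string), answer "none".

1

Start in {s0}.
Read 'a': s0→{s3}; now {s3}.
None of the earlier sets intersect F, but {s3} does.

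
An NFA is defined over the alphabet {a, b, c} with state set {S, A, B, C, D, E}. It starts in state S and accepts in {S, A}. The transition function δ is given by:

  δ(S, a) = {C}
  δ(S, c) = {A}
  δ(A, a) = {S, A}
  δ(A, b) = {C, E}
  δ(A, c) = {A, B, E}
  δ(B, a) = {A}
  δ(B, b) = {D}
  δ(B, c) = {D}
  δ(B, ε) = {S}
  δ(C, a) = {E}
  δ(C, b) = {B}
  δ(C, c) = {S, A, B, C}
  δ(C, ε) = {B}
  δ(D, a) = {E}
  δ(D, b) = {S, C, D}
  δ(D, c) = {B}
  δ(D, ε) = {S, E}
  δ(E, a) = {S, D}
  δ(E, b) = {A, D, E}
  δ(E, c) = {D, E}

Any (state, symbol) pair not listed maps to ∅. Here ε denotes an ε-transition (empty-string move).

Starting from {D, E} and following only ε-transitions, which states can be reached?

{S, D, E}

Begin with {D, E}.
ε-move D → S; add S.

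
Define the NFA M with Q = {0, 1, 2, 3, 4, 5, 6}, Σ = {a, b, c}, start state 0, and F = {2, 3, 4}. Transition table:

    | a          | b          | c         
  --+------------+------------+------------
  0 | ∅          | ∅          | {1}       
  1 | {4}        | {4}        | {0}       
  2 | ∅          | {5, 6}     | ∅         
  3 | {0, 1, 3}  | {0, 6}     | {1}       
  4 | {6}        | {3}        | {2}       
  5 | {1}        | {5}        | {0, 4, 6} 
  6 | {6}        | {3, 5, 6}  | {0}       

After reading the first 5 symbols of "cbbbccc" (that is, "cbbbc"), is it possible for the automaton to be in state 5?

No

Start in {0}.
Read 'c': {0} → {1}.
Read 'b': {1} → {4}.
Read 'b': {4} → {3}.
Read 'b': {3} → {0, 6}.
Read 'c': {0, 6} → {0, 1}.
State 5 is not in {0, 1}.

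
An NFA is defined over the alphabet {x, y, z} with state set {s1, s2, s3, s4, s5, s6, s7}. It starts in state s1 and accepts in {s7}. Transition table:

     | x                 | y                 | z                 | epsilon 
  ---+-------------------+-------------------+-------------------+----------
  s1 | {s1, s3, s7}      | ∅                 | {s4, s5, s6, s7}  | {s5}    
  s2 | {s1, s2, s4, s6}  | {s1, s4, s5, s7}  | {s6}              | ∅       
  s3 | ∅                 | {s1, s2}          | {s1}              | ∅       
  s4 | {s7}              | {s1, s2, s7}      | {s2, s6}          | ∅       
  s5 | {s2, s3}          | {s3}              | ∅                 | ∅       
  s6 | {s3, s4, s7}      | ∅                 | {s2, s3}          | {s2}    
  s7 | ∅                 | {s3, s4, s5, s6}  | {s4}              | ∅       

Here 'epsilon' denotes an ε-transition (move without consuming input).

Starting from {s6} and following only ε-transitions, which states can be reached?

{s2, s6}

Begin with {s6}.
ε-move s6 → s2; add s2.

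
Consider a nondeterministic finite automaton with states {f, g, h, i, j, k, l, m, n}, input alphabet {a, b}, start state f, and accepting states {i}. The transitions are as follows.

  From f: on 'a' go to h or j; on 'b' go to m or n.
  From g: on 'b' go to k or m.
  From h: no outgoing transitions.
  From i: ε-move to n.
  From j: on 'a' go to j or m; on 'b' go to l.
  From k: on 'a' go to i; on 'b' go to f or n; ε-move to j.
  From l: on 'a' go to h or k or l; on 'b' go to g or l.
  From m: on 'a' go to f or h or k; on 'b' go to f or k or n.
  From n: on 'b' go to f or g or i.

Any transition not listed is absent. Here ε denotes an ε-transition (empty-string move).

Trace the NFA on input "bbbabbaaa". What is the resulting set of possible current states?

{f, h, i, j, k, l, m, n}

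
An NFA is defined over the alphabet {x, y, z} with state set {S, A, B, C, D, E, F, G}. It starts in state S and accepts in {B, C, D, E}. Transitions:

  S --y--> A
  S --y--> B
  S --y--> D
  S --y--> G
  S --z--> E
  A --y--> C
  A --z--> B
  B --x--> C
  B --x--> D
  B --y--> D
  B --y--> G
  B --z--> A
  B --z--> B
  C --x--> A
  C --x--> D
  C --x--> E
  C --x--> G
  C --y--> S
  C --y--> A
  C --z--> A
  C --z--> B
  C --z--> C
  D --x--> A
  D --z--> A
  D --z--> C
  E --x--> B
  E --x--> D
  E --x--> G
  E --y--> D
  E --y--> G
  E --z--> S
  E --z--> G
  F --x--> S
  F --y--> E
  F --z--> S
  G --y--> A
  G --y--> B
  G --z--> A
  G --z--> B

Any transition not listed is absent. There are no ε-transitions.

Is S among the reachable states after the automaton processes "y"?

Start in {S}.
Read 'y': S→{A, B, D, G}; now {A, B, D, G}.
State S is not in {A, B, D, G}.

No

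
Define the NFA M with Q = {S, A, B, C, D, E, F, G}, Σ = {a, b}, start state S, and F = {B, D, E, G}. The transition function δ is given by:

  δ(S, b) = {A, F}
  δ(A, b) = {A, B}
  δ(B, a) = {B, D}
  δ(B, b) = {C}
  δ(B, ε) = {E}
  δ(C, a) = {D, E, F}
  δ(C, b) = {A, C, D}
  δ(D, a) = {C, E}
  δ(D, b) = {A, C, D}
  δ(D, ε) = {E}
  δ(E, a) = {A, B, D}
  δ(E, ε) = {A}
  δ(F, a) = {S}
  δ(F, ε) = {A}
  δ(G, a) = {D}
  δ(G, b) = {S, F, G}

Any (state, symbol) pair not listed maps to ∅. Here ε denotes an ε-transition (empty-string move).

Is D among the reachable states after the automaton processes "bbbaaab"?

Start in {S}.
Read 'b': S→{A, F}; now {A, F}.
Read 'b': A→{A, B}, F→∅; union {A, B}; ε-closure = {A, B, E}.
Read 'b': A→{A, B}, B→{C}, E→∅; union {A, B, C}; ε-closure = {A, B, C, E}.
Read 'a': A→∅, B→{B, D}, C→{D, E, F}, E→{A, B, D}; now {A, B, D, E, F}.
Read 'a': A→∅, B→{B, D}, D→{C, E}, E→{A, B, D}, F→{S}; now {S, A, B, C, D, E}.
Read 'a': S→∅, A→∅, B→{B, D}, C→{D, E, F}, D→{C, E}, E→{A, B, D}; now {A, B, C, D, E, F}.
Read 'b': A→{A, B}, B→{C}, C→{A, C, D}, D→{A, C, D}, E→∅, F→∅; union {A, B, C, D}; ε-closure = {A, B, C, D, E}.
State D is in {A, B, C, D, E}.

Yes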